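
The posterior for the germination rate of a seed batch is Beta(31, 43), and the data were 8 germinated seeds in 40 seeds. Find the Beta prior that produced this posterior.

Under Beta–binomial conjugacy the posterior parameters are (α+s, β+f).
Subtract the data counts: 31−8=23, 43−32=11.

Beta(23, 11)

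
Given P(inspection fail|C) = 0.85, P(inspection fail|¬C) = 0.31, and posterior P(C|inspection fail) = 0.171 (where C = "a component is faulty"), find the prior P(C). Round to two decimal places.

P(C) = 0.07

In odds form, posterior odds = prior odds × likelihood ratio, so prior odds = posterior odds ÷ LR.
Posterior odds = 0.171/(1−0.171) = 0.2063. LR = 0.85/0.31 = 2.7419.
Prior odds = 0.2063/2.7419 = 0.0752, so P(C) = 0.0752/(1+0.0752) ≈ 0.07.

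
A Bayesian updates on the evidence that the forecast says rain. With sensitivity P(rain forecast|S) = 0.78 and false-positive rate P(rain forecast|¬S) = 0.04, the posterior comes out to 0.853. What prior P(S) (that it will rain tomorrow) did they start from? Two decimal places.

Bayes' rule in odds form gives O(S|E) = O(S)·[P(E|S)/P(E|¬S)], hence O(S) = O(S|E)/LR.
Posterior odds = 0.853/(1−0.853) = 5.8027. LR = 0.78/0.04 = 19.5000.
Prior odds = 5.8027/19.5000 = 0.2976, so P(S) = 0.2976/(1+0.2976) ≈ 0.23.

P(S) = 0.23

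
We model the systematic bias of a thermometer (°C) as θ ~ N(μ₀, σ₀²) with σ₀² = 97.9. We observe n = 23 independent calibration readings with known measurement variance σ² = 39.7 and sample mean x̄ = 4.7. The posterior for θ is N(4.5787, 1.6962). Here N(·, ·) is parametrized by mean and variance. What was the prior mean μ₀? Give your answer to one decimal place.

μ₀ = -2.3

The posterior mean is a precision-weighted average: μ_n = (τ₀μ₀ + τ_data·x̄)/(τ₀+τ_data), with τ₀=1/σ₀² and τ_data=n/σ².
Here τ₀ = 1/97.9 = 0.010215 and τ_data = 23/39.7 = 0.579345, so τ_n = 0.589560.
Rearranging for μ₀: μ₀ = (μ_n·τ_n − τ_data·x̄)/τ₀ = (4.5787·0.589560 − 0.579345·4.7) / 0.010215 = -0.023503/0.010215 ≈ -2.3.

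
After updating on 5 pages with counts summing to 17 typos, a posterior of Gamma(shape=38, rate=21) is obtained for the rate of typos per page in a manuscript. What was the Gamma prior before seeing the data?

Gamma(shape=21, rate=16)

A Gamma(α, β) prior (rate parametrization) on a Poisson rate with n observations summing to S gives posterior Gamma(α+S, β+n).
So α = 38 − 17 = 21 and β = 21 − 5 = 16.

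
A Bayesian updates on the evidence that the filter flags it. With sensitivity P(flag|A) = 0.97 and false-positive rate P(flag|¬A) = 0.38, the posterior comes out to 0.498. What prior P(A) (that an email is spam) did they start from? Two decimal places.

In odds form, posterior odds = prior odds × likelihood ratio, so prior odds = posterior odds ÷ LR.
Posterior odds = 0.498/(1−0.498) = 0.9920. LR = 0.97/0.38 = 2.5526.
Prior odds = 0.9920/2.5526 = 0.3886, so P(A) = 0.3886/(1+0.3886) ≈ 0.28.

P(A) = 0.28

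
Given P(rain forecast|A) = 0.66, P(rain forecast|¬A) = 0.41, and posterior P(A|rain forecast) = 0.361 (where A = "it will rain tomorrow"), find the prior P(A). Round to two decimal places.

P(A) = 0.26

In odds form, posterior odds = prior odds × likelihood ratio, so prior odds = posterior odds ÷ LR.
Posterior odds = 0.361/(1−0.361) = 0.5649. LR = 0.66/0.41 = 1.6098.
Prior odds = 0.5649/1.6098 = 0.3509, so P(A) = 0.3509/(1+0.3509) ≈ 0.26.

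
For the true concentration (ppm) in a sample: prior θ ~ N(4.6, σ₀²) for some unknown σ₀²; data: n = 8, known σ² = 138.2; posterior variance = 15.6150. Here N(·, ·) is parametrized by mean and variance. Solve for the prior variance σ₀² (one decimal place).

For the Normal–Normal model with known σ², precisions add: τ_n = τ₀ + n/σ².
So 1/σ₀² = 1/15.6150 − 8/138.2 = 0.064041 − 0.057887 = 0.006154.
Hence σ₀² = 1/0.006154 ≈ 162.5.

σ₀² = 162.5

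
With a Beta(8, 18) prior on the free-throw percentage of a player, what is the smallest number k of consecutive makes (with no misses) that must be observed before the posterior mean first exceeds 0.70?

After k makes and 0 misses the posterior is Beta(8+k, 18), with mean (8+k)/(8+18+k).
Set (8+k)/(26+k) > 0.70 and solve: k > (0.70·26 − 8)/(1 − 0.70) = 34.000.
The smallest integer exceeding 34.000 is 35, and checking k=35: (43)/(61) = 0.7049 > 0.70.

k = 35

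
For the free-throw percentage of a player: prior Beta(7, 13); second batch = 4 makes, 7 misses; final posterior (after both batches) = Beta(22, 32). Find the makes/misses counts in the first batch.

Sequential conjugate updates are equivalent to a single update on the pooled data, so total successes = posterior α − prior α and total failures = posterior β − prior β.
Total across both batches: 22−7=15 makes, 32−13=19 misses.
Subtract the second batch: 15−4=11 makes and 19−7=12 misses.

11 makes and 12 misses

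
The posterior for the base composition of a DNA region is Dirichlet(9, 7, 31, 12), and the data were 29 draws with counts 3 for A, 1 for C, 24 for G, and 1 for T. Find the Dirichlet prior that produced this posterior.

Dirichlet(6, 6, 7, 11)

For a Dirichlet(α) prior with multinomial counts c, the posterior is Dirichlet(α + c) componentwise.
Subtract each count from the matching posterior parameter: 9−3=6, 7−1=6, 31−24=7, 12−1=11.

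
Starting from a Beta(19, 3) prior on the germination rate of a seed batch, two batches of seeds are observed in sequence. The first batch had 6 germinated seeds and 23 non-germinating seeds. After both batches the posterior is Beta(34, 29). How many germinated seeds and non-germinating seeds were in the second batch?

9 germinated seeds and 3 non-germinating seeds

Because Beta–binomial updating is additive in the counts, the combined data contributed (α_post−α_prior, β_post−β_prior) successes and failures.
Total across both batches: 34−19=15 germinated seeds, 29−3=26 non-germinating seeds.
Subtract the first batch: 15−6=9 germinated seeds and 26−23=3 non-germinating seeds.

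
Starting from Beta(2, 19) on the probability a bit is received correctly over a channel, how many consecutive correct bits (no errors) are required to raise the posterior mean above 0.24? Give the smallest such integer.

k = 5

After k correct bits and 0 errors the posterior is Beta(2+k, 19), with mean (2+k)/(2+19+k).
Set (2+k)/(21+k) > 0.24 and solve: k > (0.24·21 − 2)/(1 − 0.24) = 4.000.
The smallest integer exceeding 4.000 is 5, and checking k=5: (7)/(26) = 0.2692 > 0.24.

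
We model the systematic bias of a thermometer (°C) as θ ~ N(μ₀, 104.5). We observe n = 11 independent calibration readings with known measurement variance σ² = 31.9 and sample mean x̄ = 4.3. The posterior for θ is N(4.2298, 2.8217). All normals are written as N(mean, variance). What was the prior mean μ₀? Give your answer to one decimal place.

μ₀ = 1.7

With known observation variance, the Normal–Normal posterior has precision τ_n = τ₀ + n/σ² and mean μ_n = (τ₀μ₀ + (n/σ²)x̄)/τ_n.
Here τ₀ = 1/104.5 = 0.009569 and τ_data = 11/31.9 = 0.344828, so τ_n = 0.354397.
Rearranging for μ₀: μ₀ = (μ_n·τ_n − τ_data·x̄)/τ₀ = (4.2298·0.354397 − 0.344828·4.3) / 0.009569 = 0.016268/0.009569 ≈ 1.7.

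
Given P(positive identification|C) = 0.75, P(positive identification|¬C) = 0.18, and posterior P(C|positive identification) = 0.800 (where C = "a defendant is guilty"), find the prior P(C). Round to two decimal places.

P(C) = 0.49

Bayes' rule in odds form gives O(C|E) = O(C)·[P(E|C)/P(E|¬C)], hence O(C) = O(C|E)/LR.
Posterior odds = 0.800/(1−0.800) = 4.0000. LR = 0.75/0.18 = 4.1667.
Prior odds = 4.0000/4.1667 = 0.9600, so P(C) = 0.9600/(1+0.9600) ≈ 0.49.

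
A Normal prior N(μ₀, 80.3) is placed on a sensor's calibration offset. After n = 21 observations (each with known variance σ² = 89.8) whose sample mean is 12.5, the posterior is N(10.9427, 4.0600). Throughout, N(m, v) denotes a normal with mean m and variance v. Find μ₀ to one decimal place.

μ₀ = -18.3

With known observation variance, the Normal–Normal posterior has precision τ_n = τ₀ + n/σ² and mean μ_n = (τ₀μ₀ + (n/σ²)x̄)/τ_n.
Here τ₀ = 1/80.3 = 0.012453 and τ_data = 21/89.8 = 0.233853, so τ_n = 0.246306.
Rearranging for μ₀: μ₀ = (μ_n·τ_n − τ_data·x̄)/τ₀ = (10.9427·0.246306 − 0.233853·12.5) / 0.012453 = -0.227910/0.012453 ≈ -18.3.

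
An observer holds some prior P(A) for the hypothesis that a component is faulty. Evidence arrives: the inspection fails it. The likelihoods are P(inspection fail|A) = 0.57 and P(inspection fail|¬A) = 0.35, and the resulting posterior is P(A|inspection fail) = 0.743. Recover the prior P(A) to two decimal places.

Bayes' rule in odds form gives O(A|E) = O(A)·[P(E|A)/P(E|¬A)], hence O(A) = O(A|E)/LR.
Posterior odds = 0.743/(1−0.743) = 2.8911. LR = 0.57/0.35 = 1.6286.
Prior odds = 2.8911/1.6286 = 1.7752, so P(A) = 1.7752/(1+1.7752) ≈ 0.64.

P(A) = 0.64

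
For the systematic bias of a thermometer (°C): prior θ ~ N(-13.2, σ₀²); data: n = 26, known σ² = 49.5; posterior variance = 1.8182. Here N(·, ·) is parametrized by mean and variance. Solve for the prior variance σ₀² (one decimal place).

σ₀² = 40.4

For the Normal–Normal model with known σ², precisions add: τ_n = τ₀ + n/σ².
So 1/σ₀² = 1/1.8182 − 26/49.5 = 0.549995 − 0.525253 = 0.024742.
Hence σ₀² = 1/0.024742 ≈ 40.4.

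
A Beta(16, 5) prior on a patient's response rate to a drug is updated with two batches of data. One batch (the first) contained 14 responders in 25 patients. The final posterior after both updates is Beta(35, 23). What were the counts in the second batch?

5 responders and 7 non-responders

Because Beta–binomial updating is additive in the counts, the combined data contributed (α_post−α_prior, β_post−β_prior) successes and failures.
Total across both batches: 35−16=19 responders, 23−5=18 non-responders.
Subtract the first batch: 19−14=5 responders and 18−11=7 non-responders.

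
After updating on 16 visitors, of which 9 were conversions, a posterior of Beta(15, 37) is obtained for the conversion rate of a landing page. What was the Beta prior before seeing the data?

Beta(6, 30)

A Beta(α, β) prior with s successes and f failures in binomial data gives a Beta(α+s, β+f) posterior.
Subtract the data counts: 15−9=6, 37−7=30.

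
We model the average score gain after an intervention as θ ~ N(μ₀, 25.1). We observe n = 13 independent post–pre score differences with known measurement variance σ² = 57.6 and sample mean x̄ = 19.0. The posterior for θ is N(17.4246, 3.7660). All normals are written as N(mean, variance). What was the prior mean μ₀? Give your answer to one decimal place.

With known observation variance, the Normal–Normal posterior has precision τ_n = τ₀ + n/σ² and mean μ_n = (τ₀μ₀ + (n/σ²)x̄)/τ_n.
Here τ₀ = 1/25.1 = 0.039841 and τ_data = 13/57.6 = 0.225694, so τ_n = 0.265535.
Rearranging for μ₀: μ₀ = (μ_n·τ_n − τ_data·x̄)/τ₀ = (17.4246·0.265535 − 0.225694·19.0) / 0.039841 = 0.338655/0.039841 ≈ 8.5.

μ₀ = 8.5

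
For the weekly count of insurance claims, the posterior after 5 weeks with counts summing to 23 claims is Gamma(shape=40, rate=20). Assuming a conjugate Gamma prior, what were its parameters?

A Gamma(α, β) prior (rate parametrization) on a Poisson rate with n observations summing to S gives posterior Gamma(α+S, β+n).
So α = 40 − 23 = 17 and β = 20 − 5 = 15.

Gamma(shape=17, rate=15)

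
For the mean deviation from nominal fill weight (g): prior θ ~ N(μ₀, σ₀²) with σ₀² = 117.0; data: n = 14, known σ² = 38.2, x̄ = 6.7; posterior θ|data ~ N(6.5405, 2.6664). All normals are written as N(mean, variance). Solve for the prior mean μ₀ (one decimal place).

μ₀ = -0.3

The posterior mean is a precision-weighted average: μ_n = (τ₀μ₀ + τ_data·x̄)/(τ₀+τ_data), with τ₀=1/σ₀² and τ_data=n/σ².
Here τ₀ = 1/117.0 = 0.008547 and τ_data = 14/38.2 = 0.366492, so τ_n = 0.375039.
Rearranging for μ₀: μ₀ = (μ_n·τ_n − τ_data·x̄)/τ₀ = (6.5405·0.375039 − 0.366492·6.7) / 0.008547 = -0.002554/0.008547 ≈ -0.3.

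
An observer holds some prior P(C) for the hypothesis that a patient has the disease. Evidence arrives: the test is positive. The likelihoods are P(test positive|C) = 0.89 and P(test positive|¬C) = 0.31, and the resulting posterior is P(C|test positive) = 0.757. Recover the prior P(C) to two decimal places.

P(C) = 0.52

In odds form, posterior odds = prior odds × likelihood ratio, so prior odds = posterior odds ÷ LR.
Posterior odds = 0.757/(1−0.757) = 3.1152. LR = 0.89/0.31 = 2.8710.
Prior odds = 3.1152/2.8710 = 1.0851, so P(C) = 1.0851/(1+1.0851) ≈ 0.52.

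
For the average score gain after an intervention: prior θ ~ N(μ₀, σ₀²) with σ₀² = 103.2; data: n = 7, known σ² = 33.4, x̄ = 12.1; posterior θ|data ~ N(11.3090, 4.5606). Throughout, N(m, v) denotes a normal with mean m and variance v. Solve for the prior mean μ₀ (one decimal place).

μ₀ = -5.8

The posterior mean is a precision-weighted average: μ_n = (τ₀μ₀ + τ_data·x̄)/(τ₀+τ_data), with τ₀=1/σ₀² and τ_data=n/σ².
Here τ₀ = 1/103.2 = 0.009690 and τ_data = 7/33.4 = 0.209581, so τ_n = 0.219271.
Rearranging for μ₀: μ₀ = (μ_n·τ_n − τ_data·x̄)/τ₀ = (11.3090·0.219271 − 0.209581·12.1) / 0.009690 = -0.056194/0.009690 ≈ -5.8.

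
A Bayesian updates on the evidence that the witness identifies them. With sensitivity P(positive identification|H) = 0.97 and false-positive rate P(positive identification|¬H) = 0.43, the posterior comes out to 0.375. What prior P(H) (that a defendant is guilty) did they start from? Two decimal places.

Bayes' rule in odds form gives O(H|E) = O(H)·[P(E|H)/P(E|¬H)], hence O(H) = O(H|E)/LR.
Posterior odds = 0.375/(1−0.375) = 0.6000. LR = 0.97/0.43 = 2.2558.
Prior odds = 0.6000/2.2558 = 0.2660, so P(H) = 0.2660/(1+0.2660) ≈ 0.21.

P(H) = 0.21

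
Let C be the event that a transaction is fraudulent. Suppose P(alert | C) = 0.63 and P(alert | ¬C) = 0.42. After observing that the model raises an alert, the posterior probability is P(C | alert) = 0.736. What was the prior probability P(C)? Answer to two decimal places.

Bayes' rule in odds form gives O(C|E) = O(C)·[P(E|C)/P(E|¬C)], hence O(C) = O(C|E)/LR.
Posterior odds = 0.736/(1−0.736) = 2.7879. LR = 0.63/0.42 = 1.5000.
Prior odds = 2.7879/1.5000 = 1.8586, so P(C) = 1.8586/(1+1.8586) ≈ 0.65.

P(C) = 0.65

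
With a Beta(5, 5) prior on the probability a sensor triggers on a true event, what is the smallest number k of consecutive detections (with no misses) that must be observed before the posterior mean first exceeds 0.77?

After k detections and 0 misses the posterior is Beta(5+k, 5), with mean (5+k)/(5+5+k).
Set (5+k)/(10+k) > 0.77 and solve: k > (0.77·10 − 5)/(1 − 0.77) = 11.739.
The smallest integer exceeding 11.739 is 12, and checking k=12: (17)/(22) = 0.7727 > 0.77.

k = 12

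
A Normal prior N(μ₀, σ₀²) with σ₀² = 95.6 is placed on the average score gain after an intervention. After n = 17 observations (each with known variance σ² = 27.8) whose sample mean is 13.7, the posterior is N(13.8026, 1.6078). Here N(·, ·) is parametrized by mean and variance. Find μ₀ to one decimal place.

μ₀ = 19.8

With known observation variance, the Normal–Normal posterior has precision τ_n = τ₀ + n/σ² and mean μ_n = (τ₀μ₀ + (n/σ²)x̄)/τ_n.
Here τ₀ = 1/95.6 = 0.010460 and τ_data = 17/27.8 = 0.611511, so τ_n = 0.621971.
Rearranging for μ₀: μ₀ = (μ_n·τ_n − τ_data·x̄)/τ₀ = (13.8026·0.621971 − 0.611511·13.7) / 0.010460 = 0.207116/0.010460 ≈ 19.8.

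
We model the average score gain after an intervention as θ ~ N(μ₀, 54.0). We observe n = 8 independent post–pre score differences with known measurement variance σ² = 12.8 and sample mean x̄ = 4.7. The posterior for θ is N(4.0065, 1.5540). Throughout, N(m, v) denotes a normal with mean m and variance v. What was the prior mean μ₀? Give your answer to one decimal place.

μ₀ = -19.4

With known observation variance, the Normal–Normal posterior has precision τ_n = τ₀ + n/σ² and mean μ_n = (τ₀μ₀ + (n/σ²)x̄)/τ_n.
Here τ₀ = 1/54.0 = 0.018519 and τ_data = 8/12.8 = 0.625000, so τ_n = 0.643519.
Rearranging for μ₀: μ₀ = (μ_n·τ_n − τ_data·x̄)/τ₀ = (4.0065·0.643519 − 0.625000·4.7) / 0.018519 = -0.359241/0.018519 ≈ -19.4.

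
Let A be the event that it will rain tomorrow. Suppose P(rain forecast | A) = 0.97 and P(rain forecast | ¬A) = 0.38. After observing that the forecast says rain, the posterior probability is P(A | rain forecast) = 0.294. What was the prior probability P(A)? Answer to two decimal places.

In odds form, posterior odds = prior odds × likelihood ratio, so prior odds = posterior odds ÷ LR.
Posterior odds = 0.294/(1−0.294) = 0.4164. LR = 0.97/0.38 = 2.5526.
Prior odds = 0.4164/2.5526 = 0.1631, so P(A) = 0.1631/(1+0.1631) ≈ 0.14.

P(A) = 0.14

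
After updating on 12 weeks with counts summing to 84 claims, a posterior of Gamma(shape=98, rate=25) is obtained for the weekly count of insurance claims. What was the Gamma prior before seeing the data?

Gamma(shape=14, rate=13)

A Gamma(α, β) prior (rate parametrization) on a Poisson rate with n observations summing to S gives posterior Gamma(α+S, β+n).
So α = 98 − 84 = 14 and β = 25 − 12 = 13.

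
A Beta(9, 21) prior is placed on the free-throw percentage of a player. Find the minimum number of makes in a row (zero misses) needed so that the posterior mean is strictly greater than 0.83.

k = 94

After k makes and 0 misses the posterior is Beta(9+k, 21), with mean (9+k)/(9+21+k).
Set (9+k)/(30+k) > 0.83 and solve: k > (0.83·30 − 9)/(1 − 0.83) = 93.529.
The smallest integer exceeding 93.529 is 94, and checking k=94: (103)/(124) = 0.8306 > 0.83.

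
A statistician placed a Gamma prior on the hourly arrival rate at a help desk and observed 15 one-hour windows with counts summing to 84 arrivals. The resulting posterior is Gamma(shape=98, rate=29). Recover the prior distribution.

Gamma(shape=14, rate=14)

Gamma–Poisson conjugacy: posterior shape = α + Σxᵢ, posterior rate = β + n.
So α = 98 − 84 = 14 and β = 29 − 15 = 14.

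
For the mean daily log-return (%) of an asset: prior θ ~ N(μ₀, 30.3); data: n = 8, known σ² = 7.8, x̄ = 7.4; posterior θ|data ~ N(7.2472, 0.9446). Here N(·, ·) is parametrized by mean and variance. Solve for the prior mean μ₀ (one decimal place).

μ₀ = 2.5

With known observation variance, the Normal–Normal posterior has precision τ_n = τ₀ + n/σ² and mean μ_n = (τ₀μ₀ + (n/σ²)x̄)/τ_n.
Here τ₀ = 1/30.3 = 0.033003 and τ_data = 8/7.8 = 1.025641, so τ_n = 1.058644.
Rearranging for μ₀: μ₀ = (μ_n·τ_n − τ_data·x̄)/τ₀ = (7.2472·1.058644 − 1.025641·7.4) / 0.033003 = 0.082461/0.033003 ≈ 2.5.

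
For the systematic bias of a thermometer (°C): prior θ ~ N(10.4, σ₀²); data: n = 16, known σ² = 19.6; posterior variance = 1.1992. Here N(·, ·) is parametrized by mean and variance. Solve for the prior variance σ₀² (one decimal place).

σ₀² = 56.9

For the Normal–Normal model with known σ², precisions add: τ_n = τ₀ + n/σ².
So 1/σ₀² = 1/1.1992 − 16/19.6 = 0.833889 − 0.816327 = 0.017562.
Hence σ₀² = 1/0.017562 ≈ 56.9.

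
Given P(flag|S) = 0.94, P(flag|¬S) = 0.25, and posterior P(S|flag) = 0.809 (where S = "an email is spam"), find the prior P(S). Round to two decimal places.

P(S) = 0.53

Bayes' rule in odds form gives O(S|E) = O(S)·[P(E|S)/P(E|¬S)], hence O(S) = O(S|E)/LR.
Posterior odds = 0.809/(1−0.809) = 4.2356. LR = 0.94/0.25 = 3.7600.
Prior odds = 4.2356/3.7600 = 1.1265, so P(S) = 1.1265/(1+1.1265) ≈ 0.53.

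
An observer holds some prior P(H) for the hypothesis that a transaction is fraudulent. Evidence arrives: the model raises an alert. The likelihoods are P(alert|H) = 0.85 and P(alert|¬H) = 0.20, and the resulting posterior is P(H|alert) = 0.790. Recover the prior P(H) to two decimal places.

Bayes' rule in odds form gives O(H|E) = O(H)·[P(E|H)/P(E|¬H)], hence O(H) = O(H|E)/LR.
Posterior odds = 0.790/(1−0.790) = 3.7619. LR = 0.85/0.20 = 4.2500.
Prior odds = 3.7619/4.2500 = 0.8852, so P(H) = 0.8852/(1+0.8852) ≈ 0.47.

P(H) = 0.47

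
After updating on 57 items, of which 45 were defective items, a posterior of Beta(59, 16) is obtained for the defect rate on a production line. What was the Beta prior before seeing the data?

Under Beta–binomial conjugacy the posterior parameters are (α+s, β+f).
Subtract the data counts: 59−45=14, 16−12=4.

Beta(14, 4)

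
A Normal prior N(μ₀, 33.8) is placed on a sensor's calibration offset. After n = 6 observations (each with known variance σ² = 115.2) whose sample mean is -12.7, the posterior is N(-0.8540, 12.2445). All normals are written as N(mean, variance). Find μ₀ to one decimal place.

μ₀ = 20.0

The posterior mean is a precision-weighted average: μ_n = (τ₀μ₀ + τ_data·x̄)/(τ₀+τ_data), with τ₀=1/σ₀² and τ_data=n/σ².
Here τ₀ = 1/33.8 = 0.029586 and τ_data = 6/115.2 = 0.052083, so τ_n = 0.081669.
Rearranging for μ₀: μ₀ = (μ_n·τ_n − τ_data·x̄)/τ₀ = (-0.8540·0.081669 − 0.052083·-12.7) / 0.029586 = 0.591709/0.029586 ≈ 20.0.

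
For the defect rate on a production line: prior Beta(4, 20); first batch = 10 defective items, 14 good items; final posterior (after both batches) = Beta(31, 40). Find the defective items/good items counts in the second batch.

17 defective items and 6 good items

Because Beta–binomial updating is additive in the counts, the combined data contributed (α_post−α_prior, β_post−β_prior) successes and failures.
Total across both batches: 31−4=27 defective items, 40−20=20 good items.
Subtract the first batch: 27−10=17 defective items and 20−14=6 good items.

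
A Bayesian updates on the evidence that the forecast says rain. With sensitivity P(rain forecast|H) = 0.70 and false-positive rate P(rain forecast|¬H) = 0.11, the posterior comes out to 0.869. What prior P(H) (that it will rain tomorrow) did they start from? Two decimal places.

In odds form, posterior odds = prior odds × likelihood ratio, so prior odds = posterior odds ÷ LR.
Posterior odds = 0.869/(1−0.869) = 6.6336. LR = 0.70/0.11 = 6.3636.
Prior odds = 6.6336/6.3636 = 1.0424, so P(H) = 1.0424/(1+1.0424) ≈ 0.51.

P(H) = 0.51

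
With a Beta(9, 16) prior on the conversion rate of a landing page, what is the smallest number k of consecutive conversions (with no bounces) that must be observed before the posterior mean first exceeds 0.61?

After k conversions and 0 bounces the posterior is Beta(9+k, 16), with mean (9+k)/(9+16+k).
Set (9+k)/(25+k) > 0.61 and solve: k > (0.61·25 − 9)/(1 − 0.61) = 16.026.
The smallest integer exceeding 16.026 is 17.

k = 17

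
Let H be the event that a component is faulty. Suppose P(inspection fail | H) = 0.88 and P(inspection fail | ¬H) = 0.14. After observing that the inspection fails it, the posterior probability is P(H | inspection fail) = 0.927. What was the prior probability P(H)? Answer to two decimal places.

Bayes' rule in odds form gives O(H|E) = O(H)·[P(E|H)/P(E|¬H)], hence O(H) = O(H|E)/LR.
Posterior odds = 0.927/(1−0.927) = 12.6986. LR = 0.88/0.14 = 6.2857.
Prior odds = 12.6986/6.2857 = 2.0202, so P(H) = 2.0202/(1+2.0202) ≈ 0.67.

P(H) = 0.67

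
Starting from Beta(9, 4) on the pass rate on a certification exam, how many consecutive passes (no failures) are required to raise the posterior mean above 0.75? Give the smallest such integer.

After k passes and 0 failures the posterior is Beta(9+k, 4), with mean (9+k)/(9+4+k).
Set (9+k)/(13+k) > 0.75 and solve: k > (0.75·13 − 9)/(1 − 0.75) = 3.000.
The smallest integer exceeding 3.000 is 4, and checking k=4: (13)/(17) = 0.7647 > 0.75.

k = 4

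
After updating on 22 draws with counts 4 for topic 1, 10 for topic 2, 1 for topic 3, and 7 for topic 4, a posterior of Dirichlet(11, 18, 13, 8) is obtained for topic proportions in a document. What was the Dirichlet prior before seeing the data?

Dirichlet(7, 8, 12, 1)

For a Dirichlet(α) prior with multinomial counts c, the posterior is Dirichlet(α + c) componentwise.
Subtract each count from the matching posterior parameter: 11−4=7, 18−10=8, 13−1=12, 8−7=1.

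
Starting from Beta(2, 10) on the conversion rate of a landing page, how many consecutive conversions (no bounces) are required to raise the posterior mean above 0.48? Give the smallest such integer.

After k conversions and 0 bounces the posterior is Beta(2+k, 10), with mean (2+k)/(2+10+k).
Set (2+k)/(12+k) > 0.48 and solve: k > (0.48·12 − 2)/(1 − 0.48) = 7.231.
The smallest integer exceeding 7.231 is 8.

k = 8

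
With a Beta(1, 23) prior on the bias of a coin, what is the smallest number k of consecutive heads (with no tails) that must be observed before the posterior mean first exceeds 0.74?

k = 65

After k heads and 0 tails the posterior is Beta(1+k, 23), with mean (1+k)/(1+23+k).
Set (1+k)/(24+k) > 0.74 and solve: k > (0.74·24 − 1)/(1 − 0.74) = 64.462.
The smallest integer exceeding 64.462 is 65.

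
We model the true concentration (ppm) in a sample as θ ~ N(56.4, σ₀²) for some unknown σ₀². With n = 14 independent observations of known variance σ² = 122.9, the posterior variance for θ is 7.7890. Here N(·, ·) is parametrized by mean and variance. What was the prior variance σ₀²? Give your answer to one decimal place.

σ₀² = 69.1

For the Normal–Normal model with known σ², precisions add: τ_n = τ₀ + n/σ².
So 1/σ₀² = 1/7.7890 − 14/122.9 = 0.128386 − 0.113914 = 0.014472.
Hence σ₀² = 1/0.014472 ≈ 69.1.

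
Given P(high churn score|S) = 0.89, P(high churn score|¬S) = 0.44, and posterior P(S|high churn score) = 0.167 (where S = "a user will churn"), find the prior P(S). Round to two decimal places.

P(S) = 0.09

In odds form, posterior odds = prior odds × likelihood ratio, so prior odds = posterior odds ÷ LR.
Posterior odds = 0.167/(1−0.167) = 0.2005. LR = 0.89/0.44 = 2.0227.
Prior odds = 0.2005/2.0227 = 0.0991, so P(S) = 0.0991/(1+0.0991) ≈ 0.09.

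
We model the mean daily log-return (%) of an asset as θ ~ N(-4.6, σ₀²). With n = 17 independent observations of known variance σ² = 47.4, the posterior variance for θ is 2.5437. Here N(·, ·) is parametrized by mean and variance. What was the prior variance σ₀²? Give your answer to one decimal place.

Posterior precision equals prior precision plus data precision: 1/σ_n² = 1/σ₀² + n/σ².
So 1/σ₀² = 1/2.5437 − 17/47.4 = 0.393128 − 0.358650 = 0.034478.
Hence σ₀² = 1/0.034478 ≈ 29.0.

σ₀² = 29.0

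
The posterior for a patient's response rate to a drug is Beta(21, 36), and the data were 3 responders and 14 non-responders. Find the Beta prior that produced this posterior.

A Beta(a, b) prior with s successes and f failures in binomial data gives a Beta(a+s, b+f) posterior.
Subtract the data counts: 21−3=18, 36−14=22.

Beta(18, 22)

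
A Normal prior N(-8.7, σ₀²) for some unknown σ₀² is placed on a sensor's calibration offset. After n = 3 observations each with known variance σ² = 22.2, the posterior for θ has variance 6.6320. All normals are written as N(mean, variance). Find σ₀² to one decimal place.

σ₀² = 63.9

For the Normal–Normal model with known σ², precisions add: τ_n = τ₀ + n/σ².
So 1/σ₀² = 1/6.6320 − 3/22.2 = 0.150784 − 0.135135 = 0.015649.
Hence σ₀² = 1/0.015649 ≈ 63.9.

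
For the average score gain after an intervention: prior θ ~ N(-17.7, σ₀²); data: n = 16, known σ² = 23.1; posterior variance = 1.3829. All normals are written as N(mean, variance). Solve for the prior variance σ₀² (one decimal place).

For the Normal–Normal model with known σ², precisions add: τ_n = τ₀ + n/σ².
So 1/σ₀² = 1/1.3829 − 16/23.1 = 0.723118 − 0.692641 = 0.030477.
Hence σ₀² = 1/0.030477 ≈ 32.8.

σ₀² = 32.8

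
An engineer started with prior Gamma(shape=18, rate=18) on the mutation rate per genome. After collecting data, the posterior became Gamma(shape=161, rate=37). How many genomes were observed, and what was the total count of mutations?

n = 19 genomes with total 143 mutations

Gamma–Poisson conjugacy: posterior shape = α + Σxᵢ, posterior rate = β + n.
Matching: Σxᵢ = 161 − 18 = 143 and n = 37 − 18 = 19.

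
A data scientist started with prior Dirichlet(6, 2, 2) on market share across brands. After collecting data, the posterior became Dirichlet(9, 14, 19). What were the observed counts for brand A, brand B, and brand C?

For a Dirichlet(α) prior with multinomial counts c, the posterior is Dirichlet(α + c) componentwise.
Counts are posterior − prior componentwise: 9−6=3, 14−2=12, 19−2=17.

counts (3, 12, 17)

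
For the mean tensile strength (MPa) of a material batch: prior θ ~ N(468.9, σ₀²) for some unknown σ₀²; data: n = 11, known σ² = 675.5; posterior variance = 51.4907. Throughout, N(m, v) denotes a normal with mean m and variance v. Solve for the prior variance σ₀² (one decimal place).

Posterior precision equals prior precision plus data precision: 1/σ_n² = 1/σ₀² + n/σ².
So 1/σ₀² = 1/51.4907 − 11/675.5 = 0.019421 − 0.016284 = 0.003137.
Hence σ₀² = 1/0.003137 ≈ 318.8.

σ₀² = 318.8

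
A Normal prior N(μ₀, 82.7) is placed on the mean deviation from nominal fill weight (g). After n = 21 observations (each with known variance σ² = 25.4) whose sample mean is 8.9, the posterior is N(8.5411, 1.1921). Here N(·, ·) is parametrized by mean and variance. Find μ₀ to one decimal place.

With known observation variance, the Normal–Normal posterior has precision τ_n = τ₀ + n/σ² and mean μ_n = (τ₀μ₀ + (n/σ²)x̄)/τ_n.
Here τ₀ = 1/82.7 = 0.012092 and τ_data = 21/25.4 = 0.826772, so τ_n = 0.838864.
Rearranging for μ₀: μ₀ = (μ_n·τ_n − τ_data·x̄)/τ₀ = (8.5411·0.838864 − 0.826772·8.9) / 0.012092 = -0.193449/0.012092 ≈ -16.0.

μ₀ = -16.0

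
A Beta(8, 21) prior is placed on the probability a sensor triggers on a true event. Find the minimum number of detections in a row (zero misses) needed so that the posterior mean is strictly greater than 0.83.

k = 95

After k detections and 0 misses the posterior is Beta(8+k, 21), with mean (8+k)/(8+21+k).
Set (8+k)/(29+k) > 0.83 and solve: k > (0.83·29 − 8)/(1 − 0.83) = 94.529.
The smallest integer exceeding 94.529 is 95, and checking k=95: (103)/(124) = 0.8306 > 0.83.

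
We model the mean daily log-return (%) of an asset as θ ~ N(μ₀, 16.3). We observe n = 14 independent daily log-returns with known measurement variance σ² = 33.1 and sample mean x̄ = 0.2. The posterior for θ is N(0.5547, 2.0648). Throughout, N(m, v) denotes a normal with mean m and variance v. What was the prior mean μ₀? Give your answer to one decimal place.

μ₀ = 3.0

The posterior mean is a precision-weighted average: μ_n = (τ₀μ₀ + τ_data·x̄)/(τ₀+τ_data), with τ₀=1/σ₀² and τ_data=n/σ².
Here τ₀ = 1/16.3 = 0.061350 and τ_data = 14/33.1 = 0.422961, so τ_n = 0.484311.
Rearranging for μ₀: μ₀ = (μ_n·τ_n − τ_data·x̄)/τ₀ = (0.5547·0.484311 − 0.422961·0.2) / 0.061350 = 0.184055/0.061350 ≈ 3.0.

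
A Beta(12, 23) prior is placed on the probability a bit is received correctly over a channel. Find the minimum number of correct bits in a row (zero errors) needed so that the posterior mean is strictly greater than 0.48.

After k correct bits and 0 errors the posterior is Beta(12+k, 23), with mean (12+k)/(12+23+k).
Set (12+k)/(35+k) > 0.48 and solve: k > (0.48·35 − 12)/(1 − 0.48) = 9.231.
The smallest integer exceeding 9.231 is 10.

k = 10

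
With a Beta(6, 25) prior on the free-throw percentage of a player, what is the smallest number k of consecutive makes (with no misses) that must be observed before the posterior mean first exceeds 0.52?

k = 22

After k makes and 0 misses the posterior is Beta(6+k, 25), with mean (6+k)/(6+25+k).
Set (6+k)/(31+k) > 0.52 and solve: k > (0.52·31 − 6)/(1 − 0.52) = 21.083.
The smallest integer exceeding 21.083 is 22, and checking k=22: (28)/(53) = 0.5283 > 0.52.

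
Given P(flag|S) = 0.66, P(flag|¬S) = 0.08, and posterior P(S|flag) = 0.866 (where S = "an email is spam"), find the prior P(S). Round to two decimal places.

Bayes' rule in odds form gives O(S|E) = O(S)·[P(E|S)/P(E|¬S)], hence O(S) = O(S|E)/LR.
Posterior odds = 0.866/(1−0.866) = 6.4627. LR = 0.66/0.08 = 8.2500.
Prior odds = 6.4627/8.2500 = 0.7834, so P(S) = 0.7834/(1+0.7834) ≈ 0.44.

P(S) = 0.44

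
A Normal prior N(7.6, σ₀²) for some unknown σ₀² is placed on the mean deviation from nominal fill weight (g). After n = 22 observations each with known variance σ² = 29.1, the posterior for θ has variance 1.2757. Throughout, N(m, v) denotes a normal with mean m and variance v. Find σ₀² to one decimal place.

σ₀² = 35.9

For the Normal–Normal model with known σ², precisions add: τ_n = τ₀ + n/σ².
So 1/σ₀² = 1/1.2757 − 22/29.1 = 0.783883 − 0.756014 = 0.027869.
Hence σ₀² = 1/0.027869 ≈ 35.9.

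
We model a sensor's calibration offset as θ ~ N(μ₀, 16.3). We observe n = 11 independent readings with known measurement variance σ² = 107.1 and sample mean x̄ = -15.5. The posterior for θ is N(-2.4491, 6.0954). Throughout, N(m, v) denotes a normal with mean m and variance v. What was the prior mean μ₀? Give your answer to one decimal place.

μ₀ = 19.4

The posterior mean is a precision-weighted average: μ_n = (τ₀μ₀ + τ_data·x̄)/(τ₀+τ_data), with τ₀=1/σ₀² and τ_data=n/σ².
Here τ₀ = 1/16.3 = 0.061350 and τ_data = 11/107.1 = 0.102708, so τ_n = 0.164058.
Rearranging for μ₀: μ₀ = (μ_n·τ_n − τ_data·x̄)/τ₀ = (-2.4491·0.164058 − 0.102708·-15.5) / 0.061350 = 1.190180/0.061350 ≈ 19.4.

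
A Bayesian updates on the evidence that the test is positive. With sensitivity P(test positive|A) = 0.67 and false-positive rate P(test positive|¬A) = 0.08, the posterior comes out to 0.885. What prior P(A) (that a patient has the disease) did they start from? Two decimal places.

Bayes' rule in odds form gives O(A|E) = O(A)·[P(E|A)/P(E|¬A)], hence O(A) = O(A|E)/LR.
Posterior odds = 0.885/(1−0.885) = 7.6957. LR = 0.67/0.08 = 8.3750.
Prior odds = 7.6957/8.3750 = 0.9189, so P(A) = 0.9189/(1+0.9189) ≈ 0.48.

P(A) = 0.48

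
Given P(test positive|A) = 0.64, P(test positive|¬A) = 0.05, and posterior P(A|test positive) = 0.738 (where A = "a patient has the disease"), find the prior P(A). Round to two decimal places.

In odds form, posterior odds = prior odds × likelihood ratio, so prior odds = posterior odds ÷ LR.
Posterior odds = 0.738/(1−0.738) = 2.8168. LR = 0.64/0.05 = 12.8000.
Prior odds = 2.8168/12.8000 = 0.2201, so P(A) = 0.2201/(1+0.2201) ≈ 0.18.

P(A) = 0.18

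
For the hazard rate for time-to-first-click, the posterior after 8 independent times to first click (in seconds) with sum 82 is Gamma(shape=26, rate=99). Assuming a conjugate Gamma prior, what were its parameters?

Gamma(shape=18, rate=17)

Gamma–exponential conjugacy: posterior shape = α + n, posterior rate = β + Σtᵢ.
So α = 26 − 8 = 18 and β = 99 − 82 = 17.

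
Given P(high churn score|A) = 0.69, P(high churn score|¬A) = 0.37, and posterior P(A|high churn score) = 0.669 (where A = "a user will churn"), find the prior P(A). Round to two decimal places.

Bayes' rule in odds form gives O(A|E) = O(A)·[P(E|A)/P(E|¬A)], hence O(A) = O(A|E)/LR.
Posterior odds = 0.669/(1−0.669) = 2.0211. LR = 0.69/0.37 = 1.8649.
Prior odds = 2.0211/1.8649 = 1.0838, so P(A) = 1.0838/(1+1.0838) ≈ 0.52.

P(A) = 0.52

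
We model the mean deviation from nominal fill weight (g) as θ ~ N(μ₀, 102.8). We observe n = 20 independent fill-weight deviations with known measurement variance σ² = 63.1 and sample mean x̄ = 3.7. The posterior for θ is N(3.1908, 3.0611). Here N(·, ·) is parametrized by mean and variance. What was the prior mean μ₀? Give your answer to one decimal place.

μ₀ = -13.4

The posterior mean is a precision-weighted average: μ_n = (τ₀μ₀ + τ_data·x̄)/(τ₀+τ_data), with τ₀=1/σ₀² and τ_data=n/σ².
Here τ₀ = 1/102.8 = 0.009728 and τ_data = 20/63.1 = 0.316957, so τ_n = 0.326685.
Rearranging for μ₀: μ₀ = (μ_n·τ_n − τ_data·x̄)/τ₀ = (3.1908·0.326685 − 0.316957·3.7) / 0.009728 = -0.130354/0.009728 ≈ -13.4.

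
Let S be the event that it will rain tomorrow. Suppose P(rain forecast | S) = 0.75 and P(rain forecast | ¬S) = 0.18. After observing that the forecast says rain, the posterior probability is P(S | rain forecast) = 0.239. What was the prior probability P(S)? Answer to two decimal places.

In odds form, posterior odds = prior odds × likelihood ratio, so prior odds = posterior odds ÷ LR.
Posterior odds = 0.239/(1−0.239) = 0.3141. LR = 0.75/0.18 = 4.1667.
Prior odds = 0.3141/4.1667 = 0.0754, so P(S) = 0.0754/(1+0.0754) ≈ 0.07.

P(S) = 0.07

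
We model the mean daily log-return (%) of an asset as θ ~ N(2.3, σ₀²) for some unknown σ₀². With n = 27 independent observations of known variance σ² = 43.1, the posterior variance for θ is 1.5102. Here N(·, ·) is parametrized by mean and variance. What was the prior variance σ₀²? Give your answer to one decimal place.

For the Normal–Normal model with known σ², precisions add: τ_n = τ₀ + n/σ².
So 1/σ₀² = 1/1.5102 − 27/43.1 = 0.662164 − 0.626450 = 0.035714.
Hence σ₀² = 1/0.035714 ≈ 28.0.

σ₀² = 28.0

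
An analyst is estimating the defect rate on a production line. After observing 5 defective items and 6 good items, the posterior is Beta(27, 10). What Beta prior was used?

A Beta(α, β) prior with s successes and f failures in binomial data gives a Beta(α+s, β+f) posterior.
So α = 27 − 5 = 22 and β = 10 − 6 = 4.

Beta(22, 4)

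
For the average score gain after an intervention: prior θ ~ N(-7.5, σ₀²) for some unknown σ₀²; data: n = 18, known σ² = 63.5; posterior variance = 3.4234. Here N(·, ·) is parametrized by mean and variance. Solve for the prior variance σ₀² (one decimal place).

σ₀² = 115.7

Posterior precision equals prior precision plus data precision: 1/σ_n² = 1/σ₀² + n/σ².
So 1/σ₀² = 1/3.4234 − 18/63.5 = 0.292107 − 0.283465 = 0.008642.
Hence σ₀² = 1/0.008642 ≈ 115.7.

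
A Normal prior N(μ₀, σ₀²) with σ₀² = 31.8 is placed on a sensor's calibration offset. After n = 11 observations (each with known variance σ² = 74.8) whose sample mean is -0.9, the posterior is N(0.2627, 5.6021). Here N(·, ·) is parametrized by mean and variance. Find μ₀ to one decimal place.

With known observation variance, the Normal–Normal posterior has precision τ_n = τ₀ + n/σ² and mean μ_n = (τ₀μ₀ + (n/σ²)x̄)/τ_n.
Here τ₀ = 1/31.8 = 0.031447 and τ_data = 11/74.8 = 0.147059, so τ_n = 0.178506.
Rearranging for μ₀: μ₀ = (μ_n·τ_n − τ_data·x̄)/τ₀ = (0.2627·0.178506 − 0.147059·-0.9) / 0.031447 = 0.179247/0.031447 ≈ 5.7.

μ₀ = 5.7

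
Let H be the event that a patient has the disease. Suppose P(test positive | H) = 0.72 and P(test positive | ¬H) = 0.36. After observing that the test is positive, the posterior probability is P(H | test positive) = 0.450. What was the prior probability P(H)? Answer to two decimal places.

P(H) = 0.29

In odds form, posterior odds = prior odds × likelihood ratio, so prior odds = posterior odds ÷ LR.
Posterior odds = 0.450/(1−0.450) = 0.8182. LR = 0.72/0.36 = 2.0000.
Prior odds = 0.8182/2.0000 = 0.4091, so P(H) = 0.4091/(1+0.4091) ≈ 0.29.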